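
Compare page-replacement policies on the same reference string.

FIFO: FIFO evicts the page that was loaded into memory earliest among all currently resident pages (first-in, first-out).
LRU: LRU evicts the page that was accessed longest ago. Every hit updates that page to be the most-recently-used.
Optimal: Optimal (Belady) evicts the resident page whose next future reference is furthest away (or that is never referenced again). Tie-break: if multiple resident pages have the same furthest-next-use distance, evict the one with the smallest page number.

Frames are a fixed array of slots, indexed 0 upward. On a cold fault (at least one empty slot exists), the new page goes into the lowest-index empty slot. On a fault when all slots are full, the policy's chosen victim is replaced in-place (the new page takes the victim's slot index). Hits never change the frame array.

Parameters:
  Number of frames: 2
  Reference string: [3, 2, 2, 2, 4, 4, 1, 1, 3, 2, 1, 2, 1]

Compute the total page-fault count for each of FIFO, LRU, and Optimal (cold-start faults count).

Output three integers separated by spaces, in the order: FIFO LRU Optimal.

--- FIFO ---
  step 0: ref 3 -> FAULT, frames=[3,-] (faults so far: 1)
  step 1: ref 2 -> FAULT, frames=[3,2] (faults so far: 2)
  step 2: ref 2 -> HIT, frames=[3,2] (faults so far: 2)
  step 3: ref 2 -> HIT, frames=[3,2] (faults so far: 2)
  step 4: ref 4 -> FAULT, evict 3, frames=[4,2] (faults so far: 3)
  step 5: ref 4 -> HIT, frames=[4,2] (faults so far: 3)
  step 6: ref 1 -> FAULT, evict 2, frames=[4,1] (faults so far: 4)
  step 7: ref 1 -> HIT, frames=[4,1] (faults so far: 4)
  step 8: ref 3 -> FAULT, evict 4, frames=[3,1] (faults so far: 5)
  step 9: ref 2 -> FAULT, evict 1, frames=[3,2] (faults so far: 6)
  step 10: ref 1 -> FAULT, evict 3, frames=[1,2] (faults so far: 7)
  step 11: ref 2 -> HIT, frames=[1,2] (faults so far: 7)
  step 12: ref 1 -> HIT, frames=[1,2] (faults so far: 7)
  FIFO total faults: 7
--- LRU ---
  step 0: ref 3 -> FAULT, frames=[3,-] (faults so far: 1)
  step 1: ref 2 -> FAULT, frames=[3,2] (faults so far: 2)
  step 2: ref 2 -> HIT, frames=[3,2] (faults so far: 2)
  step 3: ref 2 -> HIT, frames=[3,2] (faults so far: 2)
  step 4: ref 4 -> FAULT, evict 3, frames=[4,2] (faults so far: 3)
  step 5: ref 4 -> HIT, frames=[4,2] (faults so far: 3)
  step 6: ref 1 -> FAULT, evict 2, frames=[4,1] (faults so far: 4)
  step 7: ref 1 -> HIT, frames=[4,1] (faults so far: 4)
  step 8: ref 3 -> FAULT, evict 4, frames=[3,1] (faults so far: 5)
  step 9: ref 2 -> FAULT, evict 1, frames=[3,2] (faults so far: 6)
  step 10: ref 1 -> FAULT, evict 3, frames=[1,2] (faults so far: 7)
  step 11: ref 2 -> HIT, frames=[1,2] (faults so far: 7)
  step 12: ref 1 -> HIT, frames=[1,2] (faults so far: 7)
  LRU total faults: 7
--- Optimal ---
  step 0: ref 3 -> FAULT, frames=[3,-] (faults so far: 1)
  step 1: ref 2 -> FAULT, frames=[3,2] (faults so far: 2)
  step 2: ref 2 -> HIT, frames=[3,2] (faults so far: 2)
  step 3: ref 2 -> HIT, frames=[3,2] (faults so far: 2)
  step 4: ref 4 -> FAULT, evict 2, frames=[3,4] (faults so far: 3)
  step 5: ref 4 -> HIT, frames=[3,4] (faults so far: 3)
  step 6: ref 1 -> FAULT, evict 4, frames=[3,1] (faults so far: 4)
  step 7: ref 1 -> HIT, frames=[3,1] (faults so far: 4)
  step 8: ref 3 -> HIT, frames=[3,1] (faults so far: 4)
  step 9: ref 2 -> FAULT, evict 3, frames=[2,1] (faults so far: 5)
  step 10: ref 1 -> HIT, frames=[2,1] (faults so far: 5)
  step 11: ref 2 -> HIT, frames=[2,1] (faults so far: 5)
  step 12: ref 1 -> HIT, frames=[2,1] (faults so far: 5)
  Optimal total faults: 5

Answer: 7 7 5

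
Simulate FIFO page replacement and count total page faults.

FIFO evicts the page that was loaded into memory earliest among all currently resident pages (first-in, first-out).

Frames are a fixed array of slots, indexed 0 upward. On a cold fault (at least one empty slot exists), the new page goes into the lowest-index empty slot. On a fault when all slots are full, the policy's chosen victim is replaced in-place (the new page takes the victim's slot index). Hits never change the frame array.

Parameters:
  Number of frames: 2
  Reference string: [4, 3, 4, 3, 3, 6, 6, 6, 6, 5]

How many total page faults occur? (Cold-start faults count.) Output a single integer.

Answer: 4

Derivation:
Step 0: ref 4 → FAULT, frames=[4,-]
Step 1: ref 3 → FAULT, frames=[4,3]
Step 2: ref 4 → HIT, frames=[4,3]
Step 3: ref 3 → HIT, frames=[4,3]
Step 4: ref 3 → HIT, frames=[4,3]
Step 5: ref 6 → FAULT (evict 4), frames=[6,3]
Step 6: ref 6 → HIT, frames=[6,3]
Step 7: ref 6 → HIT, frames=[6,3]
Step 8: ref 6 → HIT, frames=[6,3]
Step 9: ref 5 → FAULT (evict 3), frames=[6,5]
Total faults: 4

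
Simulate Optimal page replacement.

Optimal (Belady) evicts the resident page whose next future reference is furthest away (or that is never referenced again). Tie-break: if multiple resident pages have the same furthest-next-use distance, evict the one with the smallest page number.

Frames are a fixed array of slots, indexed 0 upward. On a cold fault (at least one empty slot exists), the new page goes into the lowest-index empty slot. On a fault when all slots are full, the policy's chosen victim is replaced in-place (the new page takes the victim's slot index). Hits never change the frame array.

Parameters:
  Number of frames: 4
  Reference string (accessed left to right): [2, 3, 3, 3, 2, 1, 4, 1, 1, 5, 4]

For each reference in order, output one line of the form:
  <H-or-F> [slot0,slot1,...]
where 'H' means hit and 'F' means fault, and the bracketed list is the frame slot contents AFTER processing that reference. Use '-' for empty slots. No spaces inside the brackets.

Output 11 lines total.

F [2,-,-,-]
F [2,3,-,-]
H [2,3,-,-]
H [2,3,-,-]
H [2,3,-,-]
F [2,3,1,-]
F [2,3,1,4]
H [2,3,1,4]
H [2,3,1,4]
F [2,3,5,4]
H [2,3,5,4]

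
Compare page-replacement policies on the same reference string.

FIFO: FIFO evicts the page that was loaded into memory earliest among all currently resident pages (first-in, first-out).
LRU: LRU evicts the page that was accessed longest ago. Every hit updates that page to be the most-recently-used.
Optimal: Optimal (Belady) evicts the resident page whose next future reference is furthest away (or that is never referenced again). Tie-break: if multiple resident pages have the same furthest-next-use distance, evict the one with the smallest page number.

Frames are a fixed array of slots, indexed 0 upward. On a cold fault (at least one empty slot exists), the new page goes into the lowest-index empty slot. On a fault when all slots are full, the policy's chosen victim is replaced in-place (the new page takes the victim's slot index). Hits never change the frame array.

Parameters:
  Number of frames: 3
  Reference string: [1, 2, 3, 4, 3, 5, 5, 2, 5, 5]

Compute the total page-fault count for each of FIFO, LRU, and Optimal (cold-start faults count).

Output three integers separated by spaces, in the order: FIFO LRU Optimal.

Answer: 6 6 5

Derivation:
--- FIFO ---
  step 0: ref 1 -> FAULT, frames=[1,-,-] (faults so far: 1)
  step 1: ref 2 -> FAULT, frames=[1,2,-] (faults so far: 2)
  step 2: ref 3 -> FAULT, frames=[1,2,3] (faults so far: 3)
  step 3: ref 4 -> FAULT, evict 1, frames=[4,2,3] (faults so far: 4)
  step 4: ref 3 -> HIT, frames=[4,2,3] (faults so far: 4)
  step 5: ref 5 -> FAULT, evict 2, frames=[4,5,3] (faults so far: 5)
  step 6: ref 5 -> HIT, frames=[4,5,3] (faults so far: 5)
  step 7: ref 2 -> FAULT, evict 3, frames=[4,5,2] (faults so far: 6)
  step 8: ref 5 -> HIT, frames=[4,5,2] (faults so far: 6)
  step 9: ref 5 -> HIT, frames=[4,5,2] (faults so far: 6)
  FIFO total faults: 6
--- LRU ---
  step 0: ref 1 -> FAULT, frames=[1,-,-] (faults so far: 1)
  step 1: ref 2 -> FAULT, frames=[1,2,-] (faults so far: 2)
  step 2: ref 3 -> FAULT, frames=[1,2,3] (faults so far: 3)
  step 3: ref 4 -> FAULT, evict 1, frames=[4,2,3] (faults so far: 4)
  step 4: ref 3 -> HIT, frames=[4,2,3] (faults so far: 4)
  step 5: ref 5 -> FAULT, evict 2, frames=[4,5,3] (faults so far: 5)
  step 6: ref 5 -> HIT, frames=[4,5,3] (faults so far: 5)
  step 7: ref 2 -> FAULT, evict 4, frames=[2,5,3] (faults so far: 6)
  step 8: ref 5 -> HIT, frames=[2,5,3] (faults so far: 6)
  step 9: ref 5 -> HIT, frames=[2,5,3] (faults so far: 6)
  LRU total faults: 6
--- Optimal ---
  step 0: ref 1 -> FAULT, frames=[1,-,-] (faults so far: 1)
  step 1: ref 2 -> FAULT, frames=[1,2,-] (faults so far: 2)
  step 2: ref 3 -> FAULT, frames=[1,2,3] (faults so far: 3)
  step 3: ref 4 -> FAULT, evict 1, frames=[4,2,3] (faults so far: 4)
  step 4: ref 3 -> HIT, frames=[4,2,3] (faults so far: 4)
  step 5: ref 5 -> FAULT, evict 3, frames=[4,2,5] (faults so far: 5)
  step 6: ref 5 -> HIT, frames=[4,2,5] (faults so far: 5)
  step 7: ref 2 -> HIT, frames=[4,2,5] (faults so far: 5)
  step 8: ref 5 -> HIT, frames=[4,2,5] (faults so far: 5)
  step 9: ref 5 -> HIT, frames=[4,2,5] (faults so far: 5)
  Optimal total faults: 5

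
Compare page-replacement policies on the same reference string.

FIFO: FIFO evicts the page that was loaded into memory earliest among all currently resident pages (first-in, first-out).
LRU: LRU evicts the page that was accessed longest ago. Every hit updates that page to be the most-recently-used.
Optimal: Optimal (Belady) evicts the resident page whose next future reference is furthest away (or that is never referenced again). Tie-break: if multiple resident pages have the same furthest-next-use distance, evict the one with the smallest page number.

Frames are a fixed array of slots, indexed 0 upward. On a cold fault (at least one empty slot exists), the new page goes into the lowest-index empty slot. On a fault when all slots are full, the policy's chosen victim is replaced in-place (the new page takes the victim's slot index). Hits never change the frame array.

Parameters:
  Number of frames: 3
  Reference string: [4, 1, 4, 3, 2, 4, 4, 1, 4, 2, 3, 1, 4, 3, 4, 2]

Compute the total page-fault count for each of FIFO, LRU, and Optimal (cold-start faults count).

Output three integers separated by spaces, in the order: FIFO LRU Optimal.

--- FIFO ---
  step 0: ref 4 -> FAULT, frames=[4,-,-] (faults so far: 1)
  step 1: ref 1 -> FAULT, frames=[4,1,-] (faults so far: 2)
  step 2: ref 4 -> HIT, frames=[4,1,-] (faults so far: 2)
  step 3: ref 3 -> FAULT, frames=[4,1,3] (faults so far: 3)
  step 4: ref 2 -> FAULT, evict 4, frames=[2,1,3] (faults so far: 4)
  step 5: ref 4 -> FAULT, evict 1, frames=[2,4,3] (faults so far: 5)
  step 6: ref 4 -> HIT, frames=[2,4,3] (faults so far: 5)
  step 7: ref 1 -> FAULT, evict 3, frames=[2,4,1] (faults so far: 6)
  step 8: ref 4 -> HIT, frames=[2,4,1] (faults so far: 6)
  step 9: ref 2 -> HIT, frames=[2,4,1] (faults so far: 6)
  step 10: ref 3 -> FAULT, evict 2, frames=[3,4,1] (faults so far: 7)
  step 11: ref 1 -> HIT, frames=[3,4,1] (faults so far: 7)
  step 12: ref 4 -> HIT, frames=[3,4,1] (faults so far: 7)
  step 13: ref 3 -> HIT, frames=[3,4,1] (faults so far: 7)
  step 14: ref 4 -> HIT, frames=[3,4,1] (faults so far: 7)
  step 15: ref 2 -> FAULT, evict 4, frames=[3,2,1] (faults so far: 8)
  FIFO total faults: 8
--- LRU ---
  step 0: ref 4 -> FAULT, frames=[4,-,-] (faults so far: 1)
  step 1: ref 1 -> FAULT, frames=[4,1,-] (faults so far: 2)
  step 2: ref 4 -> HIT, frames=[4,1,-] (faults so far: 2)
  step 3: ref 3 -> FAULT, frames=[4,1,3] (faults so far: 3)
  step 4: ref 2 -> FAULT, evict 1, frames=[4,2,3] (faults so far: 4)
  step 5: ref 4 -> HIT, frames=[4,2,3] (faults so far: 4)
  step 6: ref 4 -> HIT, frames=[4,2,3] (faults so far: 4)
  step 7: ref 1 -> FAULT, evict 3, frames=[4,2,1] (faults so far: 5)
  step 8: ref 4 -> HIT, frames=[4,2,1] (faults so far: 5)
  step 9: ref 2 -> HIT, frames=[4,2,1] (faults so far: 5)
  step 10: ref 3 -> FAULT, evict 1, frames=[4,2,3] (faults so far: 6)
  step 11: ref 1 -> FAULT, evict 4, frames=[1,2,3] (faults so far: 7)
  step 12: ref 4 -> FAULT, evict 2, frames=[1,4,3] (faults so far: 8)
  step 13: ref 3 -> HIT, frames=[1,4,3] (faults so far: 8)
  step 14: ref 4 -> HIT, frames=[1,4,3] (faults so far: 8)
  step 15: ref 2 -> FAULT, evict 1, frames=[2,4,3] (faults so far: 9)
  LRU total faults: 9
--- Optimal ---
  step 0: ref 4 -> FAULT, frames=[4,-,-] (faults so far: 1)
  step 1: ref 1 -> FAULT, frames=[4,1,-] (faults so far: 2)
  step 2: ref 4 -> HIT, frames=[4,1,-] (faults so far: 2)
  step 3: ref 3 -> FAULT, frames=[4,1,3] (faults so far: 3)
  step 4: ref 2 -> FAULT, evict 3, frames=[4,1,2] (faults so far: 4)
  step 5: ref 4 -> HIT, frames=[4,1,2] (faults so far: 4)
  step 6: ref 4 -> HIT, frames=[4,1,2] (faults so far: 4)
  step 7: ref 1 -> HIT, frames=[4,1,2] (faults so far: 4)
  step 8: ref 4 -> HIT, frames=[4,1,2] (faults so far: 4)
  step 9: ref 2 -> HIT, frames=[4,1,2] (faults so far: 4)
  step 10: ref 3 -> FAULT, evict 2, frames=[4,1,3] (faults so far: 5)
  step 11: ref 1 -> HIT, frames=[4,1,3] (faults so far: 5)
  step 12: ref 4 -> HIT, frames=[4,1,3] (faults so far: 5)
  step 13: ref 3 -> HIT, frames=[4,1,3] (faults so far: 5)
  step 14: ref 4 -> HIT, frames=[4,1,3] (faults so far: 5)
  step 15: ref 2 -> FAULT, evict 1, frames=[4,2,3] (faults so far: 6)
  Optimal total faults: 6

Answer: 8 9 6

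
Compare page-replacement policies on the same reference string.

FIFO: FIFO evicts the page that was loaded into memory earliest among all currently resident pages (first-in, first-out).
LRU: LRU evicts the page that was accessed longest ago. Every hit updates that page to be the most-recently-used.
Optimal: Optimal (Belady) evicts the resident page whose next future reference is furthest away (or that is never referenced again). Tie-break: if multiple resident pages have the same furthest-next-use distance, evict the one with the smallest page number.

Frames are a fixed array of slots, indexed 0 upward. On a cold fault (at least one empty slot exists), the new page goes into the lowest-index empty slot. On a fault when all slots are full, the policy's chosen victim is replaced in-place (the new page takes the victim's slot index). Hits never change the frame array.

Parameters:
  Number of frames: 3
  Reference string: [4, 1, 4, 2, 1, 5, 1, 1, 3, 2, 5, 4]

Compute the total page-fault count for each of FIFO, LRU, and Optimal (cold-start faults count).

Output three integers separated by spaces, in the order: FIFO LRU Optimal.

Answer: 6 8 6

Derivation:
--- FIFO ---
  step 0: ref 4 -> FAULT, frames=[4,-,-] (faults so far: 1)
  step 1: ref 1 -> FAULT, frames=[4,1,-] (faults so far: 2)
  step 2: ref 4 -> HIT, frames=[4,1,-] (faults so far: 2)
  step 3: ref 2 -> FAULT, frames=[4,1,2] (faults so far: 3)
  step 4: ref 1 -> HIT, frames=[4,1,2] (faults so far: 3)
  step 5: ref 5 -> FAULT, evict 4, frames=[5,1,2] (faults so far: 4)
  step 6: ref 1 -> HIT, frames=[5,1,2] (faults so far: 4)
  step 7: ref 1 -> HIT, frames=[5,1,2] (faults so far: 4)
  step 8: ref 3 -> FAULT, evict 1, frames=[5,3,2] (faults so far: 5)
  step 9: ref 2 -> HIT, frames=[5,3,2] (faults so far: 5)
  step 10: ref 5 -> HIT, frames=[5,3,2] (faults so far: 5)
  step 11: ref 4 -> FAULT, evict 2, frames=[5,3,4] (faults so far: 6)
  FIFO total faults: 6
--- LRU ---
  step 0: ref 4 -> FAULT, frames=[4,-,-] (faults so far: 1)
  step 1: ref 1 -> FAULT, frames=[4,1,-] (faults so far: 2)
  step 2: ref 4 -> HIT, frames=[4,1,-] (faults so far: 2)
  step 3: ref 2 -> FAULT, frames=[4,1,2] (faults so far: 3)
  step 4: ref 1 -> HIT, frames=[4,1,2] (faults so far: 3)
  step 5: ref 5 -> FAULT, evict 4, frames=[5,1,2] (faults so far: 4)
  step 6: ref 1 -> HIT, frames=[5,1,2] (faults so far: 4)
  step 7: ref 1 -> HIT, frames=[5,1,2] (faults so far: 4)
  step 8: ref 3 -> FAULT, evict 2, frames=[5,1,3] (faults so far: 5)
  step 9: ref 2 -> FAULT, evict 5, frames=[2,1,3] (faults so far: 6)
  step 10: ref 5 -> FAULT, evict 1, frames=[2,5,3] (faults so far: 7)
  step 11: ref 4 -> FAULT, evict 3, frames=[2,5,4] (faults so far: 8)
  LRU total faults: 8
--- Optimal ---
  step 0: ref 4 -> FAULT, frames=[4,-,-] (faults so far: 1)
  step 1: ref 1 -> FAULT, frames=[4,1,-] (faults so far: 2)
  step 2: ref 4 -> HIT, frames=[4,1,-] (faults so far: 2)
  step 3: ref 2 -> FAULT, frames=[4,1,2] (faults so far: 3)
  step 4: ref 1 -> HIT, frames=[4,1,2] (faults so far: 3)
  step 5: ref 5 -> FAULT, evict 4, frames=[5,1,2] (faults so far: 4)
  step 6: ref 1 -> HIT, frames=[5,1,2] (faults so far: 4)
  step 7: ref 1 -> HIT, frames=[5,1,2] (faults so far: 4)
  step 8: ref 3 -> FAULT, evict 1, frames=[5,3,2] (faults so far: 5)
  step 9: ref 2 -> HIT, frames=[5,3,2] (faults so far: 5)
  step 10: ref 5 -> HIT, frames=[5,3,2] (faults so far: 5)
  step 11: ref 4 -> FAULT, evict 2, frames=[5,3,4] (faults so far: 6)
  Optimal total faults: 6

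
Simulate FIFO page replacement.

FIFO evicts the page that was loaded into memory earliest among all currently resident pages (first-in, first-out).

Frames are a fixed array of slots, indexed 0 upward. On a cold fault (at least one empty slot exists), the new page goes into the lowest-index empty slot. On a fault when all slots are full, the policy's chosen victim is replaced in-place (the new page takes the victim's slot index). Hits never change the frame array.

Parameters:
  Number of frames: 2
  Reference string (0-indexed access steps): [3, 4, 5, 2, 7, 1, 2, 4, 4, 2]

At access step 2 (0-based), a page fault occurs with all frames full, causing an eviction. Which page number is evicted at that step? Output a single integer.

Answer: 3

Derivation:
Step 0: ref 3 -> FAULT, frames=[3,-]
Step 1: ref 4 -> FAULT, frames=[3,4]
Step 2: ref 5 -> FAULT, evict 3, frames=[5,4]
At step 2: evicted page 3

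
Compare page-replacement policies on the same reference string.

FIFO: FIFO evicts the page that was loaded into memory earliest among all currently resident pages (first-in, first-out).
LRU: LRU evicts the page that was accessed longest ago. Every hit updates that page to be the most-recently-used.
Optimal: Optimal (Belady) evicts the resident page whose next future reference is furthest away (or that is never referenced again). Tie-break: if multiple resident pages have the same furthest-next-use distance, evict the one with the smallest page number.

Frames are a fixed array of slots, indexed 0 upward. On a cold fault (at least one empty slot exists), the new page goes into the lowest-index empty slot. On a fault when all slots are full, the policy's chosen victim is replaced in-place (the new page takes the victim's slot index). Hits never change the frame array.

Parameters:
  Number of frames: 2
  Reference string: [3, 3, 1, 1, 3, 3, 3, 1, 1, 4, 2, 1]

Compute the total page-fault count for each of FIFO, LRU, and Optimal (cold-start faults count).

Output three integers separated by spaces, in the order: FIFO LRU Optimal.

Answer: 5 5 4

Derivation:
--- FIFO ---
  step 0: ref 3 -> FAULT, frames=[3,-] (faults so far: 1)
  step 1: ref 3 -> HIT, frames=[3,-] (faults so far: 1)
  step 2: ref 1 -> FAULT, frames=[3,1] (faults so far: 2)
  step 3: ref 1 -> HIT, frames=[3,1] (faults so far: 2)
  step 4: ref 3 -> HIT, frames=[3,1] (faults so far: 2)
  step 5: ref 3 -> HIT, frames=[3,1] (faults so far: 2)
  step 6: ref 3 -> HIT, frames=[3,1] (faults so far: 2)
  step 7: ref 1 -> HIT, frames=[3,1] (faults so far: 2)
  step 8: ref 1 -> HIT, frames=[3,1] (faults so far: 2)
  step 9: ref 4 -> FAULT, evict 3, frames=[4,1] (faults so far: 3)
  step 10: ref 2 -> FAULT, evict 1, frames=[4,2] (faults so far: 4)
  step 11: ref 1 -> FAULT, evict 4, frames=[1,2] (faults so far: 5)
  FIFO total faults: 5
--- LRU ---
  step 0: ref 3 -> FAULT, frames=[3,-] (faults so far: 1)
  step 1: ref 3 -> HIT, frames=[3,-] (faults so far: 1)
  step 2: ref 1 -> FAULT, frames=[3,1] (faults so far: 2)
  step 3: ref 1 -> HIT, frames=[3,1] (faults so far: 2)
  step 4: ref 3 -> HIT, frames=[3,1] (faults so far: 2)
  step 5: ref 3 -> HIT, frames=[3,1] (faults so far: 2)
  step 6: ref 3 -> HIT, frames=[3,1] (faults so far: 2)
  step 7: ref 1 -> HIT, frames=[3,1] (faults so far: 2)
  step 8: ref 1 -> HIT, frames=[3,1] (faults so far: 2)
  step 9: ref 4 -> FAULT, evict 3, frames=[4,1] (faults so far: 3)
  step 10: ref 2 -> FAULT, evict 1, frames=[4,2] (faults so far: 4)
  step 11: ref 1 -> FAULT, evict 4, frames=[1,2] (faults so far: 5)
  LRU total faults: 5
--- Optimal ---
  step 0: ref 3 -> FAULT, frames=[3,-] (faults so far: 1)
  step 1: ref 3 -> HIT, frames=[3,-] (faults so far: 1)
  step 2: ref 1 -> FAULT, frames=[3,1] (faults so far: 2)
  step 3: ref 1 -> HIT, frames=[3,1] (faults so far: 2)
  step 4: ref 3 -> HIT, frames=[3,1] (faults so far: 2)
  step 5: ref 3 -> HIT, frames=[3,1] (faults so far: 2)
  step 6: ref 3 -> HIT, frames=[3,1] (faults so far: 2)
  step 7: ref 1 -> HIT, frames=[3,1] (faults so far: 2)
  step 8: ref 1 -> HIT, frames=[3,1] (faults so far: 2)
  step 9: ref 4 -> FAULT, evict 3, frames=[4,1] (faults so far: 3)
  step 10: ref 2 -> FAULT, evict 4, frames=[2,1] (faults so far: 4)
  step 11: ref 1 -> HIT, frames=[2,1] (faults so far: 4)
  Optimal total faults: 4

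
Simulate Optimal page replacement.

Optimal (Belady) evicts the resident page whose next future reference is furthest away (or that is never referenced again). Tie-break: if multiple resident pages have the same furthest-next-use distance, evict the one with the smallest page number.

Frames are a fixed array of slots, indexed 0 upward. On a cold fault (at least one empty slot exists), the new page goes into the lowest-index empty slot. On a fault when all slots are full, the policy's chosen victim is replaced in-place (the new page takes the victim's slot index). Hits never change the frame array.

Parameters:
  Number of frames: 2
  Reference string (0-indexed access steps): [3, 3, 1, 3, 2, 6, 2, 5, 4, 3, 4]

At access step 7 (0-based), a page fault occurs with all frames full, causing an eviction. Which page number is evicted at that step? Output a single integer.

Step 0: ref 3 -> FAULT, frames=[3,-]
Step 1: ref 3 -> HIT, frames=[3,-]
Step 2: ref 1 -> FAULT, frames=[3,1]
Step 3: ref 3 -> HIT, frames=[3,1]
Step 4: ref 2 -> FAULT, evict 1, frames=[3,2]
Step 5: ref 6 -> FAULT, evict 3, frames=[6,2]
Step 6: ref 2 -> HIT, frames=[6,2]
Step 7: ref 5 -> FAULT, evict 2, frames=[6,5]
At step 7: evicted page 2

Answer: 2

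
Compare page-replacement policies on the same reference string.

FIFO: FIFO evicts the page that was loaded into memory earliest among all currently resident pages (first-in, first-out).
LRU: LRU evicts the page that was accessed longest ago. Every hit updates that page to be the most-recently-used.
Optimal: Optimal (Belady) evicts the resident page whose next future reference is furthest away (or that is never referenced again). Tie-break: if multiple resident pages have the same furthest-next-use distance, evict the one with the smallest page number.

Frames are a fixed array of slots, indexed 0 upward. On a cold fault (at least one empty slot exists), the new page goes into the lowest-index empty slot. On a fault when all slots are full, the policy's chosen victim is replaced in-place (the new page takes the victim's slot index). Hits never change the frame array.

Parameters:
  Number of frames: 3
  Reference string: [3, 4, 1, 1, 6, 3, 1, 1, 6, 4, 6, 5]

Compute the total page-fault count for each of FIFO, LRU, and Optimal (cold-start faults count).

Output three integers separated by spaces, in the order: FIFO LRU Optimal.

Answer: 7 7 6

Derivation:
--- FIFO ---
  step 0: ref 3 -> FAULT, frames=[3,-,-] (faults so far: 1)
  step 1: ref 4 -> FAULT, frames=[3,4,-] (faults so far: 2)
  step 2: ref 1 -> FAULT, frames=[3,4,1] (faults so far: 3)
  step 3: ref 1 -> HIT, frames=[3,4,1] (faults so far: 3)
  step 4: ref 6 -> FAULT, evict 3, frames=[6,4,1] (faults so far: 4)
  step 5: ref 3 -> FAULT, evict 4, frames=[6,3,1] (faults so far: 5)
  step 6: ref 1 -> HIT, frames=[6,3,1] (faults so far: 5)
  step 7: ref 1 -> HIT, frames=[6,3,1] (faults so far: 5)
  step 8: ref 6 -> HIT, frames=[6,3,1] (faults so far: 5)
  step 9: ref 4 -> FAULT, evict 1, frames=[6,3,4] (faults so far: 6)
  step 10: ref 6 -> HIT, frames=[6,3,4] (faults so far: 6)
  step 11: ref 5 -> FAULT, evict 6, frames=[5,3,4] (faults so far: 7)
  FIFO total faults: 7
--- LRU ---
  step 0: ref 3 -> FAULT, frames=[3,-,-] (faults so far: 1)
  step 1: ref 4 -> FAULT, frames=[3,4,-] (faults so far: 2)
  step 2: ref 1 -> FAULT, frames=[3,4,1] (faults so far: 3)
  step 3: ref 1 -> HIT, frames=[3,4,1] (faults so far: 3)
  step 4: ref 6 -> FAULT, evict 3, frames=[6,4,1] (faults so far: 4)
  step 5: ref 3 -> FAULT, evict 4, frames=[6,3,1] (faults so far: 5)
  step 6: ref 1 -> HIT, frames=[6,3,1] (faults so far: 5)
  step 7: ref 1 -> HIT, frames=[6,3,1] (faults so far: 5)
  step 8: ref 6 -> HIT, frames=[6,3,1] (faults so far: 5)
  step 9: ref 4 -> FAULT, evict 3, frames=[6,4,1] (faults so far: 6)
  step 10: ref 6 -> HIT, frames=[6,4,1] (faults so far: 6)
  step 11: ref 5 -> FAULT, evict 1, frames=[6,4,5] (faults so far: 7)
  LRU total faults: 7
--- Optimal ---
  step 0: ref 3 -> FAULT, frames=[3,-,-] (faults so far: 1)
  step 1: ref 4 -> FAULT, frames=[3,4,-] (faults so far: 2)
  step 2: ref 1 -> FAULT, frames=[3,4,1] (faults so far: 3)
  step 3: ref 1 -> HIT, frames=[3,4,1] (faults so far: 3)
  step 4: ref 6 -> FAULT, evict 4, frames=[3,6,1] (faults so far: 4)
  step 5: ref 3 -> HIT, frames=[3,6,1] (faults so far: 4)
  step 6: ref 1 -> HIT, frames=[3,6,1] (faults so far: 4)
  step 7: ref 1 -> HIT, frames=[3,6,1] (faults so far: 4)
  step 8: ref 6 -> HIT, frames=[3,6,1] (faults so far: 4)
  step 9: ref 4 -> FAULT, evict 1, frames=[3,6,4] (faults so far: 5)
  step 10: ref 6 -> HIT, frames=[3,6,4] (faults so far: 5)
  step 11: ref 5 -> FAULT, evict 3, frames=[5,6,4] (faults so far: 6)
  Optimal total faults: 6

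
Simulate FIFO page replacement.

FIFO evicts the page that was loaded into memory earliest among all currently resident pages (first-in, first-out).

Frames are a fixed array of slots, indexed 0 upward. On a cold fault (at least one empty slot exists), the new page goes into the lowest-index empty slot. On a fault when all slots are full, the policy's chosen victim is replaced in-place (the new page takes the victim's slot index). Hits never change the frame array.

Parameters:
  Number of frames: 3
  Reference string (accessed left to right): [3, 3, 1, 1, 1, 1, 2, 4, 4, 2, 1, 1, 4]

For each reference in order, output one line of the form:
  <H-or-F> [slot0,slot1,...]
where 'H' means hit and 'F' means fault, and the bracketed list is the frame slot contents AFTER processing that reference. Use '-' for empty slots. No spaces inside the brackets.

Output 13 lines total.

F [3,-,-]
H [3,-,-]
F [3,1,-]
H [3,1,-]
H [3,1,-]
H [3,1,-]
F [3,1,2]
F [4,1,2]
H [4,1,2]
H [4,1,2]
H [4,1,2]
H [4,1,2]
H [4,1,2]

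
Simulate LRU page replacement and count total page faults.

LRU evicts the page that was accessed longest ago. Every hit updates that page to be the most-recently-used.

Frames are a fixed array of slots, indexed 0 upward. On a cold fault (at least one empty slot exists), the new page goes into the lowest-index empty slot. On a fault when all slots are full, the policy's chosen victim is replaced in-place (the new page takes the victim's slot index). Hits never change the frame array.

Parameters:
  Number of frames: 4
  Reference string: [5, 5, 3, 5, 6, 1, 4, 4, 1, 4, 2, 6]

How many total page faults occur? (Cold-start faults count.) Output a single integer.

Step 0: ref 5 → FAULT, frames=[5,-,-,-]
Step 1: ref 5 → HIT, frames=[5,-,-,-]
Step 2: ref 3 → FAULT, frames=[5,3,-,-]
Step 3: ref 5 → HIT, frames=[5,3,-,-]
Step 4: ref 6 → FAULT, frames=[5,3,6,-]
Step 5: ref 1 → FAULT, frames=[5,3,6,1]
Step 6: ref 4 → FAULT (evict 3), frames=[5,4,6,1]
Step 7: ref 4 → HIT, frames=[5,4,6,1]
Step 8: ref 1 → HIT, frames=[5,4,6,1]
Step 9: ref 4 → HIT, frames=[5,4,6,1]
Step 10: ref 2 → FAULT (evict 5), frames=[2,4,6,1]
Step 11: ref 6 → HIT, frames=[2,4,6,1]
Total faults: 6

Answer: 6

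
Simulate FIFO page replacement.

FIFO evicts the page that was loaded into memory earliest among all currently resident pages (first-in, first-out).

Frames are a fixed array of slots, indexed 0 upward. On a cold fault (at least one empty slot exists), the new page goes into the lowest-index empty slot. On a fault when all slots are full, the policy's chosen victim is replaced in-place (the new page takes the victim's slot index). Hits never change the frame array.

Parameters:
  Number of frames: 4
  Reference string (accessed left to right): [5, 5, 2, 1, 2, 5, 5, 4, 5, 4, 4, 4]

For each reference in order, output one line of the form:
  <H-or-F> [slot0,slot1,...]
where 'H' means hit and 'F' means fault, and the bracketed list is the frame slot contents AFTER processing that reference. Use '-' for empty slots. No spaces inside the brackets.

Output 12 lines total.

F [5,-,-,-]
H [5,-,-,-]
F [5,2,-,-]
F [5,2,1,-]
H [5,2,1,-]
H [5,2,1,-]
H [5,2,1,-]
F [5,2,1,4]
H [5,2,1,4]
H [5,2,1,4]
H [5,2,1,4]
H [5,2,1,4]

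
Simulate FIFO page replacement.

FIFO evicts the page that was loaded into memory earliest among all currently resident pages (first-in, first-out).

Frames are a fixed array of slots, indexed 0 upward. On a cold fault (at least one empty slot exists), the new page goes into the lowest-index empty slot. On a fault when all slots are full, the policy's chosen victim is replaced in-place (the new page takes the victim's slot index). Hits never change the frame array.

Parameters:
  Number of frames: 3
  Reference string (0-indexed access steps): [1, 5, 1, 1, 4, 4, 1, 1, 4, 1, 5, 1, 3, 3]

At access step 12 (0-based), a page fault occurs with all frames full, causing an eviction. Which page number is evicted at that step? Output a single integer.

Answer: 1

Derivation:
Step 0: ref 1 -> FAULT, frames=[1,-,-]
Step 1: ref 5 -> FAULT, frames=[1,5,-]
Step 2: ref 1 -> HIT, frames=[1,5,-]
Step 3: ref 1 -> HIT, frames=[1,5,-]
Step 4: ref 4 -> FAULT, frames=[1,5,4]
Step 5: ref 4 -> HIT, frames=[1,5,4]
Step 6: ref 1 -> HIT, frames=[1,5,4]
Step 7: ref 1 -> HIT, frames=[1,5,4]
Step 8: ref 4 -> HIT, frames=[1,5,4]
Step 9: ref 1 -> HIT, frames=[1,5,4]
Step 10: ref 5 -> HIT, frames=[1,5,4]
Step 11: ref 1 -> HIT, frames=[1,5,4]
Step 12: ref 3 -> FAULT, evict 1, frames=[3,5,4]
At step 12: evicted page 1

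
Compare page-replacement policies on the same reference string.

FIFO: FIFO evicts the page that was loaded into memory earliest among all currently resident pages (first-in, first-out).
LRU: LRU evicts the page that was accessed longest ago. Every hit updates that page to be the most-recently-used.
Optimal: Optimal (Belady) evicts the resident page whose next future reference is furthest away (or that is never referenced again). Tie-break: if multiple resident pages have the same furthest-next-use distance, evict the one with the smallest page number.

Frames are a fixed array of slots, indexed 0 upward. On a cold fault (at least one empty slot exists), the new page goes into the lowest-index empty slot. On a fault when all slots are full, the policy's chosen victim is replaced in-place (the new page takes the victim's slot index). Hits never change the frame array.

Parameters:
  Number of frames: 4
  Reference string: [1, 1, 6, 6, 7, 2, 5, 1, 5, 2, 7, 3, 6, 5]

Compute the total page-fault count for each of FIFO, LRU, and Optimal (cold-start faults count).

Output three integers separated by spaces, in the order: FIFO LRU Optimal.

--- FIFO ---
  step 0: ref 1 -> FAULT, frames=[1,-,-,-] (faults so far: 1)
  step 1: ref 1 -> HIT, frames=[1,-,-,-] (faults so far: 1)
  step 2: ref 6 -> FAULT, frames=[1,6,-,-] (faults so far: 2)
  step 3: ref 6 -> HIT, frames=[1,6,-,-] (faults so far: 2)
  step 4: ref 7 -> FAULT, frames=[1,6,7,-] (faults so far: 3)
  step 5: ref 2 -> FAULT, frames=[1,6,7,2] (faults so far: 4)
  step 6: ref 5 -> FAULT, evict 1, frames=[5,6,7,2] (faults so far: 5)
  step 7: ref 1 -> FAULT, evict 6, frames=[5,1,7,2] (faults so far: 6)
  step 8: ref 5 -> HIT, frames=[5,1,7,2] (faults so far: 6)
  step 9: ref 2 -> HIT, frames=[5,1,7,2] (faults so far: 6)
  step 10: ref 7 -> HIT, frames=[5,1,7,2] (faults so far: 6)
  step 11: ref 3 -> FAULT, evict 7, frames=[5,1,3,2] (faults so far: 7)
  step 12: ref 6 -> FAULT, evict 2, frames=[5,1,3,6] (faults so far: 8)
  step 13: ref 5 -> HIT, frames=[5,1,3,6] (faults so far: 8)
  FIFO total faults: 8
--- LRU ---
  step 0: ref 1 -> FAULT, frames=[1,-,-,-] (faults so far: 1)
  step 1: ref 1 -> HIT, frames=[1,-,-,-] (faults so far: 1)
  step 2: ref 6 -> FAULT, frames=[1,6,-,-] (faults so far: 2)
  step 3: ref 6 -> HIT, frames=[1,6,-,-] (faults so far: 2)
  step 4: ref 7 -> FAULT, frames=[1,6,7,-] (faults so far: 3)
  step 5: ref 2 -> FAULT, frames=[1,6,7,2] (faults so far: 4)
  step 6: ref 5 -> FAULT, evict 1, frames=[5,6,7,2] (faults so far: 5)
  step 7: ref 1 -> FAULT, evict 6, frames=[5,1,7,2] (faults so far: 6)
  step 8: ref 5 -> HIT, frames=[5,1,7,2] (faults so far: 6)
  step 9: ref 2 -> HIT, frames=[5,1,7,2] (faults so far: 6)
  step 10: ref 7 -> HIT, frames=[5,1,7,2] (faults so far: 6)
  step 11: ref 3 -> FAULT, evict 1, frames=[5,3,7,2] (faults so far: 7)
  step 12: ref 6 -> FAULT, evict 5, frames=[6,3,7,2] (faults so far: 8)
  step 13: ref 5 -> FAULT, evict 2, frames=[6,3,7,5] (faults so far: 9)
  LRU total faults: 9
--- Optimal ---
  step 0: ref 1 -> FAULT, frames=[1,-,-,-] (faults so far: 1)
  step 1: ref 1 -> HIT, frames=[1,-,-,-] (faults so far: 1)
  step 2: ref 6 -> FAULT, frames=[1,6,-,-] (faults so far: 2)
  step 3: ref 6 -> HIT, frames=[1,6,-,-] (faults so far: 2)
  step 4: ref 7 -> FAULT, frames=[1,6,7,-] (faults so far: 3)
  step 5: ref 2 -> FAULT, frames=[1,6,7,2] (faults so far: 4)
  step 6: ref 5 -> FAULT, evict 6, frames=[1,5,7,2] (faults so far: 5)
  step 7: ref 1 -> HIT, frames=[1,5,7,2] (faults so far: 5)
  step 8: ref 5 -> HIT, frames=[1,5,7,2] (faults so far: 5)
  step 9: ref 2 -> HIT, frames=[1,5,7,2] (faults so far: 5)
  step 10: ref 7 -> HIT, frames=[1,5,7,2] (faults so far: 5)
  step 11: ref 3 -> FAULT, evict 1, frames=[3,5,7,2] (faults so far: 6)
  step 12: ref 6 -> FAULT, evict 2, frames=[3,5,7,6] (faults so far: 7)
  step 13: ref 5 -> HIT, frames=[3,5,7,6] (faults so far: 7)
  Optimal total faults: 7

Answer: 8 9 7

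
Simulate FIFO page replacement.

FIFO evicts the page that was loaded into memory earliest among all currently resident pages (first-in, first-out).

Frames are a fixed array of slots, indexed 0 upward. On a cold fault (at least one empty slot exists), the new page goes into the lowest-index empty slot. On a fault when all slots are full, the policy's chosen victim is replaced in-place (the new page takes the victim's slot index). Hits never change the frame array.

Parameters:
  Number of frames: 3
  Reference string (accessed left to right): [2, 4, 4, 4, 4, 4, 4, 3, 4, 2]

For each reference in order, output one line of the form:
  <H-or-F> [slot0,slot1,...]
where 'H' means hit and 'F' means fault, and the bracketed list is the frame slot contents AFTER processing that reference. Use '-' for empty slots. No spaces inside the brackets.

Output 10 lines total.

F [2,-,-]
F [2,4,-]
H [2,4,-]
H [2,4,-]
H [2,4,-]
H [2,4,-]
H [2,4,-]
F [2,4,3]
H [2,4,3]
H [2,4,3]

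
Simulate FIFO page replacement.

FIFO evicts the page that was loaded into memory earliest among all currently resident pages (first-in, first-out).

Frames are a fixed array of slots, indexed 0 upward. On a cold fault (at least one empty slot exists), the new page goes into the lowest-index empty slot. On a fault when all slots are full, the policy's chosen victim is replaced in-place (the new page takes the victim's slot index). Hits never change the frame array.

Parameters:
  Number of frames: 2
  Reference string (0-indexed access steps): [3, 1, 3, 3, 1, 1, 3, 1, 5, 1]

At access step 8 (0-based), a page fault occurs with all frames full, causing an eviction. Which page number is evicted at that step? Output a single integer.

Answer: 3

Derivation:
Step 0: ref 3 -> FAULT, frames=[3,-]
Step 1: ref 1 -> FAULT, frames=[3,1]
Step 2: ref 3 -> HIT, frames=[3,1]
Step 3: ref 3 -> HIT, frames=[3,1]
Step 4: ref 1 -> HIT, frames=[3,1]
Step 5: ref 1 -> HIT, frames=[3,1]
Step 6: ref 3 -> HIT, frames=[3,1]
Step 7: ref 1 -> HIT, frames=[3,1]
Step 8: ref 5 -> FAULT, evict 3, frames=[5,1]
At step 8: evicted page 3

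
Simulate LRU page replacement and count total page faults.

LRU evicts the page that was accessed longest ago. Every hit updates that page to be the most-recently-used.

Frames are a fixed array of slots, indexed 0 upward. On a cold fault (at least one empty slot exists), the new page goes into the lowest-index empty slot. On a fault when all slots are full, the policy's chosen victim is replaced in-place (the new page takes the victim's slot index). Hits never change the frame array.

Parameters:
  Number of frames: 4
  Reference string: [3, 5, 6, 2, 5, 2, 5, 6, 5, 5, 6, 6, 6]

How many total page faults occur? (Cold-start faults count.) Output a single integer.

Answer: 4

Derivation:
Step 0: ref 3 → FAULT, frames=[3,-,-,-]
Step 1: ref 5 → FAULT, frames=[3,5,-,-]
Step 2: ref 6 → FAULT, frames=[3,5,6,-]
Step 3: ref 2 → FAULT, frames=[3,5,6,2]
Step 4: ref 5 → HIT, frames=[3,5,6,2]
Step 5: ref 2 → HIT, frames=[3,5,6,2]
Step 6: ref 5 → HIT, frames=[3,5,6,2]
Step 7: ref 6 → HIT, frames=[3,5,6,2]
Step 8: ref 5 → HIT, frames=[3,5,6,2]
Step 9: ref 5 → HIT, frames=[3,5,6,2]
Step 10: ref 6 → HIT, frames=[3,5,6,2]
Step 11: ref 6 → HIT, frames=[3,5,6,2]
Step 12: ref 6 → HIT, frames=[3,5,6,2]
Total faults: 4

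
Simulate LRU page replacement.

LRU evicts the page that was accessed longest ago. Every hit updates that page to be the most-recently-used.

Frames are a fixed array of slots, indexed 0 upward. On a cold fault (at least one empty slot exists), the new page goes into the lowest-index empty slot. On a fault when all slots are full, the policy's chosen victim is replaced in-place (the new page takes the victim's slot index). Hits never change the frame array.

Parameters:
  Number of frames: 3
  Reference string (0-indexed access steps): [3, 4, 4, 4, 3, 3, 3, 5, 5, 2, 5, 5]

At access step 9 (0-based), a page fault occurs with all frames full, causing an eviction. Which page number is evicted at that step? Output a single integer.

Answer: 4

Derivation:
Step 0: ref 3 -> FAULT, frames=[3,-,-]
Step 1: ref 4 -> FAULT, frames=[3,4,-]
Step 2: ref 4 -> HIT, frames=[3,4,-]
Step 3: ref 4 -> HIT, frames=[3,4,-]
Step 4: ref 3 -> HIT, frames=[3,4,-]
Step 5: ref 3 -> HIT, frames=[3,4,-]
Step 6: ref 3 -> HIT, frames=[3,4,-]
Step 7: ref 5 -> FAULT, frames=[3,4,5]
Step 8: ref 5 -> HIT, frames=[3,4,5]
Step 9: ref 2 -> FAULT, evict 4, frames=[3,2,5]
At step 9: evicted page 4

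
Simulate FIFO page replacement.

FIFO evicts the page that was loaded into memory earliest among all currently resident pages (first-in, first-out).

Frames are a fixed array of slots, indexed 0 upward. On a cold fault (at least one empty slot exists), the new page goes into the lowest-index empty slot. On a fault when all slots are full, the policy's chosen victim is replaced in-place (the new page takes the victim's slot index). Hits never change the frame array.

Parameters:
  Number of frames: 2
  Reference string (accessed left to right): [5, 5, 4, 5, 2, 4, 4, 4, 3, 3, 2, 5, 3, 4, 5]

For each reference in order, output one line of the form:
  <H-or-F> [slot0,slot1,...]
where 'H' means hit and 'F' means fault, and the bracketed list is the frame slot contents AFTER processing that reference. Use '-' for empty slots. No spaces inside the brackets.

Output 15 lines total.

F [5,-]
H [5,-]
F [5,4]
H [5,4]
F [2,4]
H [2,4]
H [2,4]
H [2,4]
F [2,3]
H [2,3]
H [2,3]
F [5,3]
H [5,3]
F [5,4]
H [5,4]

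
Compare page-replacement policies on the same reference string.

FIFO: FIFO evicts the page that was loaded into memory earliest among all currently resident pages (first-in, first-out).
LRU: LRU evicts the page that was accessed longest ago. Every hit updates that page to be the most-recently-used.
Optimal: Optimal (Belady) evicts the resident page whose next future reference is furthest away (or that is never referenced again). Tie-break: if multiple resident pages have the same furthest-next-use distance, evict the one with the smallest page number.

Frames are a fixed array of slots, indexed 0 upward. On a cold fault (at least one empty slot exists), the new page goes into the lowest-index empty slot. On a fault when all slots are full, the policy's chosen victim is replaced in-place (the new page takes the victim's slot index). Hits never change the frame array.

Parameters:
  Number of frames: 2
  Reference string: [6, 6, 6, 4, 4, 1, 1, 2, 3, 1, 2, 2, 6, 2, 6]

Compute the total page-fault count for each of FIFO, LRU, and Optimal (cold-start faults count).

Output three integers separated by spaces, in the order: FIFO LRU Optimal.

Answer: 8 8 7

Derivation:
--- FIFO ---
  step 0: ref 6 -> FAULT, frames=[6,-] (faults so far: 1)
  step 1: ref 6 -> HIT, frames=[6,-] (faults so far: 1)
  step 2: ref 6 -> HIT, frames=[6,-] (faults so far: 1)
  step 3: ref 4 -> FAULT, frames=[6,4] (faults so far: 2)
  step 4: ref 4 -> HIT, frames=[6,4] (faults so far: 2)
  step 5: ref 1 -> FAULT, evict 6, frames=[1,4] (faults so far: 3)
  step 6: ref 1 -> HIT, frames=[1,4] (faults so far: 3)
  step 7: ref 2 -> FAULT, evict 4, frames=[1,2] (faults so far: 4)
  step 8: ref 3 -> FAULT, evict 1, frames=[3,2] (faults so far: 5)
  step 9: ref 1 -> FAULT, evict 2, frames=[3,1] (faults so far: 6)
  step 10: ref 2 -> FAULT, evict 3, frames=[2,1] (faults so far: 7)
  step 11: ref 2 -> HIT, frames=[2,1] (faults so far: 7)
  step 12: ref 6 -> FAULT, evict 1, frames=[2,6] (faults so far: 8)
  step 13: ref 2 -> HIT, frames=[2,6] (faults so far: 8)
  step 14: ref 6 -> HIT, frames=[2,6] (faults so far: 8)
  FIFO total faults: 8
--- LRU ---
  step 0: ref 6 -> FAULT, frames=[6,-] (faults so far: 1)
  step 1: ref 6 -> HIT, frames=[6,-] (faults so far: 1)
  step 2: ref 6 -> HIT, frames=[6,-] (faults so far: 1)
  step 3: ref 4 -> FAULT, frames=[6,4] (faults so far: 2)
  step 4: ref 4 -> HIT, frames=[6,4] (faults so far: 2)
  step 5: ref 1 -> FAULT, evict 6, frames=[1,4] (faults so far: 3)
  step 6: ref 1 -> HIT, frames=[1,4] (faults so far: 3)
  step 7: ref 2 -> FAULT, evict 4, frames=[1,2] (faults so far: 4)
  step 8: ref 3 -> FAULT, evict 1, frames=[3,2] (faults so far: 5)
  step 9: ref 1 -> FAULT, evict 2, frames=[3,1] (faults so far: 6)
  step 10: ref 2 -> FAULT, evict 3, frames=[2,1] (faults so far: 7)
  step 11: ref 2 -> HIT, frames=[2,1] (faults so far: 7)
  step 12: ref 6 -> FAULT, evict 1, frames=[2,6] (faults so far: 8)
  step 13: ref 2 -> HIT, frames=[2,6] (faults so far: 8)
  step 14: ref 6 -> HIT, frames=[2,6] (faults so far: 8)
  LRU total faults: 8
--- Optimal ---
  step 0: ref 6 -> FAULT, frames=[6,-] (faults so far: 1)
  step 1: ref 6 -> HIT, frames=[6,-] (faults so far: 1)
  step 2: ref 6 -> HIT, frames=[6,-] (faults so far: 1)
  step 3: ref 4 -> FAULT, frames=[6,4] (faults so far: 2)
  step 4: ref 4 -> HIT, frames=[6,4] (faults so far: 2)
  step 5: ref 1 -> FAULT, evict 4, frames=[6,1] (faults so far: 3)
  step 6: ref 1 -> HIT, frames=[6,1] (faults so far: 3)
  step 7: ref 2 -> FAULT, evict 6, frames=[2,1] (faults so far: 4)
  step 8: ref 3 -> FAULT, evict 2, frames=[3,1] (faults so far: 5)
  step 9: ref 1 -> HIT, frames=[3,1] (faults so far: 5)
  step 10: ref 2 -> FAULT, evict 1, frames=[3,2] (faults so far: 6)
  step 11: ref 2 -> HIT, frames=[3,2] (faults so far: 6)
  step 12: ref 6 -> FAULT, evict 3, frames=[6,2] (faults so far: 7)
  step 13: ref 2 -> HIT, frames=[6,2] (faults so far: 7)
  step 14: ref 6 -> HIT, frames=[6,2] (faults so far: 7)
  Optimal total faults: 7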